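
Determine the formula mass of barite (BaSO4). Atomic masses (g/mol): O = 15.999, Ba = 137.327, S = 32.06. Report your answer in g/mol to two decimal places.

233.38 g/mol

Ba: 1 × 137.327 = 137.3270
S: 1 × 32.06 = 32.0600
O: 4 × 15.999 = 63.9960
Summing the contributions gives the formula mass.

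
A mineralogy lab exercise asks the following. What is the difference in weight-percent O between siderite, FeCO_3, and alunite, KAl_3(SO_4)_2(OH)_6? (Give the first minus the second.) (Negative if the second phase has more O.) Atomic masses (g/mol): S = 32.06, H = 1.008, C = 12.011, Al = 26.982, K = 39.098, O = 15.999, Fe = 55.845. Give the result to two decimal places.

First mineral: 47.997 g O in 115.853 g formula = 41.43 wt% O.
Second mineral: 223.986 g O in 414.198 g formula = 54.08 wt% O.
41.43% − 54.08% gives a difference of -12.65 percentage points.

-12.65 percentage points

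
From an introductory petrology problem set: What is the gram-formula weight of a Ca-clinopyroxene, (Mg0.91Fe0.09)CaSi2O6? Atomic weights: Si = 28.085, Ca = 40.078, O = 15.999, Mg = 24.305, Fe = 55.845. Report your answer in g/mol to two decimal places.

219.39 g/mol

M = 0.91(24.305) + 0.09(55.845) + 1(40.078) + 2(28.085) + 6(15.999)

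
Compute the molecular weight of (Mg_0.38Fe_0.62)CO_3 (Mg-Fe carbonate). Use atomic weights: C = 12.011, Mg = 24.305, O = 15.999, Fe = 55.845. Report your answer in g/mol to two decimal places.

The formula mass is the sum 0.38·24.305 + 0.62·55.845 + 1·12.011 + 3·15.999.

103.87 g/mol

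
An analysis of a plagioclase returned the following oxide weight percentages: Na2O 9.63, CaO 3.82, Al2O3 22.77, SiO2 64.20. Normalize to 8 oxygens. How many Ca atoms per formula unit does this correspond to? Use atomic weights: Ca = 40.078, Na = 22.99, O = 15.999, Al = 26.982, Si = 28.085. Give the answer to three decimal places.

Na2O (M=61.979): mol = 0.15538; Na = 0.31076, O = 0.15538.
CaO (M=56.077): mol = 0.06812; Ca = 0.06812, O = 0.06812.
Al2O3 (M=101.961): mol = 0.22332; Al = 0.44664, O = 0.66996.
SiO2 (M=60.083): mol = 1.06852; Si = 1.06852, O = 2.13704.
ΣO = 3.03050; factor = 8/ΣO = 2.63983.
Ca apfu = 0.06812 × 2.63983 = 0.180.

0.180 Ca apfu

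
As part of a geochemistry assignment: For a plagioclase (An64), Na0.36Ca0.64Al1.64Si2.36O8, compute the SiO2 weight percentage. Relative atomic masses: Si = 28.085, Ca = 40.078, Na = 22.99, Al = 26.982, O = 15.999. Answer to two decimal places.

52.04 wt%

Molar mass of Na0.36Ca0.64Al1.64Si2.36O8 = 0.36·22.99 + 0.64·40.078 + 1.64·26.982 + 2.36·28.085 + 8·15.999 = 272.449 g/mol.
Each formula unit contains 2.36 Si, equivalent to 2.36/1 = 2.3600 mol SiO2.
M(SiO2) = 1×28.085 + 2×15.999 = 60.083 g/mol.
Mass of SiO2 per formula unit = 2.3600 × 60.083 = 141.796 g.
SiO2 wt% = 141.796 / 272.449 × 100 = 52.04%.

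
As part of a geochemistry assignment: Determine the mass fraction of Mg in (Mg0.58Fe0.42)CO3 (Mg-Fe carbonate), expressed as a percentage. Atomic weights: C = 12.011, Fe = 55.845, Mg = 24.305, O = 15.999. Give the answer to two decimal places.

Molar mass of (Mg0.58Fe0.42)CO3: 0.58×24.305 + 0.42×55.845 + 1×12.011 + 3×15.999 = 97.560 g/mol.
Mass of Mg per formula unit: 0.58 × 24.305 = 14.097 g.
Weight fraction Mg = 14.097 / 97.560 = 0.1445.

14.45 wt%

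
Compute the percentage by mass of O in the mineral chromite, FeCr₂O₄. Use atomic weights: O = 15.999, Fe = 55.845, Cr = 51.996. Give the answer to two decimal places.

28.59 mass %

Molar mass of FeCr₂O₄: 1×55.845 + 2×51.996 + 4×15.999 = 223.833 g/mol.
Mass of O per formula unit: 4 × 15.999 = 63.996 g.
Weight fraction O = 63.996 / 223.833 = 0.2859.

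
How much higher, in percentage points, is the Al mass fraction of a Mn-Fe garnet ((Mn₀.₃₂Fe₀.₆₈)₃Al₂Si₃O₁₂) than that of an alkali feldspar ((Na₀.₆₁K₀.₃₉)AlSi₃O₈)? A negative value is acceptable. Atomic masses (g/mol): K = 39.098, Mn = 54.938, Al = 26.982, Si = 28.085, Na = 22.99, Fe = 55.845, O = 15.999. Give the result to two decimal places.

Al in (Mn₀.₃₂Fe₀.₆₈)₃Al₂Si₃O₁₂: molar mass 496.871 g/mol; 2×26.982 = 53.964 g → 10.86 wt%.
Al in (Na₀.₆₁K₀.₃₉)AlSi₃O₈: molar mass 268.501 g/mol; 1×26.982 = 26.982 g → 10.05 wt%.
Difference = 10.86 − 10.05 = 0.81 percentage points.

0.81 percentage points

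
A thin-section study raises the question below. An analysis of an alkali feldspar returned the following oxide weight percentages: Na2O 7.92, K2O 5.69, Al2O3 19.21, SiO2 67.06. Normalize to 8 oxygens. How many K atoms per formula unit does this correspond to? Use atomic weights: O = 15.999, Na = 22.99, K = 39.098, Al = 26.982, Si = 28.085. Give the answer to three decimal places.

0.324 K apfu

7.92 wt% Na2O ÷ 61.979 g/mol = 0.12779 mol, giving 0.25558 Na and 0.12779 O.
5.69 wt% K2O ÷ 94.195 g/mol = 0.06041 mol, giving 0.12082 K and 0.06041 O.
19.21 wt% Al2O3 ÷ 101.961 g/mol = 0.18841 mol, giving 0.37682 Al and 0.56523 O.
67.06 wt% SiO2 ÷ 60.083 g/mol = 1.11612 mol, giving 1.11612 Si and 2.23224 O.
Oxygen sums to 2.98567; scaling by 8/2.98567 = 2.67947 puts the formula on 8 O.
K: 0.12082 × 2.67947 = 0.324 atoms per formula unit.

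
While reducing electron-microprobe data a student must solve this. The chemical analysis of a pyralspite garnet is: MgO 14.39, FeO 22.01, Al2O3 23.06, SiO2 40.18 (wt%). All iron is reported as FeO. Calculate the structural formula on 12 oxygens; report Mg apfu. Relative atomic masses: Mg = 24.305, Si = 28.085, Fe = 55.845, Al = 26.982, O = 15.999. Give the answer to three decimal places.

MgO: 14.39/40.304 = 0.35704 mol → 0.35704 mol Mg, 0.35704 mol O.
FeO: 22.01/71.844 = 0.30636 mol → 0.30636 mol Fe, 0.30636 mol O.
Al2O3: 23.06/101.961 = 0.22616 mol → 0.45232 mol Al, 0.67848 mol O.
SiO2: 40.18/60.083 = 0.66874 mol → 0.66874 mol Si, 1.33748 mol O.
Total oxygen = 2.67936 mol. Normalization factor = 12/2.67936 = 4.47868.
Mg per 12 O = 0.35704 × 4.47868 = 1.599.

1.599 Mg apfu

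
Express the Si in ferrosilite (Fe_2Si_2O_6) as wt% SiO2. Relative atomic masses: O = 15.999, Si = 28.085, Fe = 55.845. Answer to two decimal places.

Molar mass of Fe_2Si_2O_6 = 2*55.845 + 2*28.085 + 6*15.999 = 263.854 g/mol.
Each formula unit contains 2 Si, equivalent to 2/1 = 2.0000 mol SiO2.
M(SiO2) = 1×28.085 + 2×15.999 = 60.083 g/mol.
Mass of SiO2 per formula unit = 2.0000 × 60.083 = 120.166 g.
SiO2 wt% = 120.166 / 263.854 × 100 = 45.54%.

45.54 wt%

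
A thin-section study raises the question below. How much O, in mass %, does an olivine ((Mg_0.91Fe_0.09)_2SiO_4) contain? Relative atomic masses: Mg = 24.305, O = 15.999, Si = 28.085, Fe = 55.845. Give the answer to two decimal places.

Molar mass of (Mg_0.91Fe_0.09)_2SiO_4: 1.82×24.305 + 0.18×55.845 + 1×28.085 + 4×15.999 = 146.368 g/mol.
Mass of O per formula unit: 4 × 15.999 = 63.996 g.
Weight fraction O = 63.996 / 146.368 = 0.4372.

43.72 mass %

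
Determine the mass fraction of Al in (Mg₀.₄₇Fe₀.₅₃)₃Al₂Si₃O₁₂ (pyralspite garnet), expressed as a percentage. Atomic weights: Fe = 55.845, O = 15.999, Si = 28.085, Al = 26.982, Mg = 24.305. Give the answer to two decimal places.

Formula mass = 1.41·24.305 + 1.59·55.845 + 2·26.982 + 3·28.085 + 12·15.999 = 453.271 g/mol, of which 53.964 g is Al.
So Al makes up 53.964/453.271 = 0.1191 of the mass, i.e. 11.91%.

11.91 weight percent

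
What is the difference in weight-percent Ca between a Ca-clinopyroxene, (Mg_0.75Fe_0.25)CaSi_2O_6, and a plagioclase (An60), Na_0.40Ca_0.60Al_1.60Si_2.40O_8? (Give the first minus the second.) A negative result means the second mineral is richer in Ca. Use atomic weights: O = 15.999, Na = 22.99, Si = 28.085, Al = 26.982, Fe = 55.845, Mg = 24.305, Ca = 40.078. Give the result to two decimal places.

9.01 percentage points

Ca in (Mg_0.75Fe_0.25)CaSi_2O_6: molar mass 224.432 g/mol; 1×40.078 = 40.078 g → 17.86 wt%.
Ca in Na_0.40Ca_0.60Al_1.60Si_2.40O_8: molar mass 271.810 g/mol; 0.60×40.078 = 24.047 g → 8.85 wt%.
Difference = 17.86 − 8.85 = 9.01 percentage points.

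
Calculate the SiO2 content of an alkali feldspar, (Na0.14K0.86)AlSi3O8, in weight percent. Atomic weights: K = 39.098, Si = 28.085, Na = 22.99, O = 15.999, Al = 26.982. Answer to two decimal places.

65.29 wt%

M((Na0.14K0.86)AlSi3O8) = 276.072 g/mol; M(SiO2) = 60.083 g/mol.
Moles SiO2 per formula unit = 3 Si ÷ 1 = 3.0000.
SiO2 fraction = (3.0000 × 60.083) / 276.072 = 180.249/276.072 = 0.6529.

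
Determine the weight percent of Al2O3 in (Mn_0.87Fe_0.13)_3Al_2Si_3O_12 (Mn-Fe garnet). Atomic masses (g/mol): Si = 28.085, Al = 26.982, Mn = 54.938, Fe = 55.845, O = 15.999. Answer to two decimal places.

M((Mn_0.87Fe_0.13)_3Al_2Si_3O_12) = 495.375 g/mol; M(Al2O3) = 101.961 g/mol.
Moles Al2O3 per formula unit = 2 Al ÷ 2 = 1.0000.
Al2O3 fraction = (1.0000 × 101.961) / 495.375 = 101.961/495.375 = 0.2058.

20.58 wt%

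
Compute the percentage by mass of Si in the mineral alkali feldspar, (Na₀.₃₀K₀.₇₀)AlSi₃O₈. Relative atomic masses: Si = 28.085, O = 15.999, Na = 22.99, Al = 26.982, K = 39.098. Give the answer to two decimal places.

M((Na₀.₃₀K₀.₇₀)AlSi₃O₈) = 273.495 g/mol.
Si contributes 3 × 28.085 = 84.255 g per mole.
84.255/273.495 = 0.3081 → 30.81%.

30.81 mass %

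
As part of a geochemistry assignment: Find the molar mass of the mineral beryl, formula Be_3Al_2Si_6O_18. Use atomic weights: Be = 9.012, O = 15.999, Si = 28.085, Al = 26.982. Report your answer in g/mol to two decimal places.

537.49 g/mol

The formula mass is the sum 3·9.012 + 2·26.982 + 6·28.085 + 18·15.999.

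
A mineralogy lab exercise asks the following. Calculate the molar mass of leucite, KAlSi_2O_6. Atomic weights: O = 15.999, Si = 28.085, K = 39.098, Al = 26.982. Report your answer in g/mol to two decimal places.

218.24 g/mol

The formula mass is the sum 1·39.098 + 1·26.982 + 2·28.085 + 6·15.999.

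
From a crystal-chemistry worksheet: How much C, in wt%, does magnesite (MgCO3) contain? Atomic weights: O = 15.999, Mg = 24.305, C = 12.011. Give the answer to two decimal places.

14.25 wt%

M(MgCO3) = 84.313 g/mol.
C contributes 1 × 12.011 = 12.011 g per mole.
12.011/84.313 = 0.1425 → 14.25%.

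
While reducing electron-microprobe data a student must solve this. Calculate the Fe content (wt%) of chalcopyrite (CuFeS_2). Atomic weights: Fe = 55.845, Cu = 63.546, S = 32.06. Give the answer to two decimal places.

30.43 wt%

M(CuFeS_2) = 183.511 g/mol.
Fe contributes 1 × 55.845 = 55.845 g per mole.
55.845/183.511 = 0.3043 → 30.43%.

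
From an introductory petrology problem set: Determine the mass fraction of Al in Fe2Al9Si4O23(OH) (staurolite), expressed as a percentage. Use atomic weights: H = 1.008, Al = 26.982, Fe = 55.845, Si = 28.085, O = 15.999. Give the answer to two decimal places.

28.51 weight percent

Formula mass = 2*55.845 + 9*26.982 + 4*28.085 + 24*15.999 + 1*1.008 = 851.852 g/mol, of which 242.838 g is Al.
So Al makes up 242.838/851.852 = 0.2851 of the mass, i.e. 28.51%.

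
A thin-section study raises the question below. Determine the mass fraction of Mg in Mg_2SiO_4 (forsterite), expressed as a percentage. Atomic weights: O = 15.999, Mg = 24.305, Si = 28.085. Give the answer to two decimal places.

34.55 mass %

Molar mass of Mg_2SiO_4: 2·24.305 + 1·28.085 + 4·15.999 = 140.691 g/mol.
Mass of Mg per formula unit: 2 × 24.305 = 48.610 g.
Weight fraction Mg = 48.610 / 140.691 = 0.3455.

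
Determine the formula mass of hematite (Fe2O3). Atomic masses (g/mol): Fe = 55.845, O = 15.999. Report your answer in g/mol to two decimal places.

Fe: 2 × 55.845 = 111.6900
O: 3 × 15.999 = 47.9970
Summing the contributions gives the formula mass.

159.69 g/mol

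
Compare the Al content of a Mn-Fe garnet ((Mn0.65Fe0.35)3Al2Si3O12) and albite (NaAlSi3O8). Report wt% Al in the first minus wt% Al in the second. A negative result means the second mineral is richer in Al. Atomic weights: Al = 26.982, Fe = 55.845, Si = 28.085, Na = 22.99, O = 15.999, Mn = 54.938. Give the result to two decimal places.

0.59 percentage points

Al in (Mn0.65Fe0.35)3Al2Si3O12: molar mass 495.973 g/mol; 2×26.982 = 53.964 g → 10.88 wt%.
Al in NaAlSi3O8: molar mass 262.219 g/mol; 1×26.982 = 26.982 g → 10.29 wt%.
Difference = 10.88 − 10.29 = 0.59 percentage points.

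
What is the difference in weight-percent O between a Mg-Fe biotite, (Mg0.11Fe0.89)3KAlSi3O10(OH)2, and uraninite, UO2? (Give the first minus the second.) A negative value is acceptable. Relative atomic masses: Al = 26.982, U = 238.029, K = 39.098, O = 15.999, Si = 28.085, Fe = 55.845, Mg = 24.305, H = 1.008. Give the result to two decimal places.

M((Mg0.11Fe0.89)3KAlSi3O10(OH)2) = 501.466 g/mol, so wt% O = 191.988/501.466 × 100 = 38.29%.
M(UO2) = 270.027 g/mol, so wt% O = 31.998/270.027 × 100 = 11.85%.
38.29 − 11.85 = 26.44 pp.

26.44 percentage points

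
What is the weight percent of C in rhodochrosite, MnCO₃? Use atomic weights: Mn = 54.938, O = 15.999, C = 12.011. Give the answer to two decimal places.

Molar mass of MnCO₃: 1×54.938 + 1×12.011 + 3×15.999 = 114.946 g/mol.
Mass of C per formula unit: 1 × 12.011 = 12.011 g.
Weight fraction C = 12.011 / 114.946 = 0.1045.

10.45 mass %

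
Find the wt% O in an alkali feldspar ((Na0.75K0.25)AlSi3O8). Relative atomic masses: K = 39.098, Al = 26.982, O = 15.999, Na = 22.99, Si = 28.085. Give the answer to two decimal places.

48.07 weight percent

Formula mass = 0.75·22.99 + 0.25·39.098 + 1·26.982 + 3·28.085 + 8·15.999 = 266.246 g/mol, of which 127.992 g is O.
So O makes up 127.992/266.246 = 0.4807 of the mass, i.e. 48.07%.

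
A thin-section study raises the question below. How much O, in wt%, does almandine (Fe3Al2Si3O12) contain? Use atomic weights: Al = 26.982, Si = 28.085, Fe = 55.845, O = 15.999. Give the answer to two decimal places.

38.57 wt%

M(Fe3Al2Si3O12) = 497.742 g/mol.
O contributes 12 × 15.999 = 191.988 g per mole.
191.988/497.742 = 0.3857 → 38.57%.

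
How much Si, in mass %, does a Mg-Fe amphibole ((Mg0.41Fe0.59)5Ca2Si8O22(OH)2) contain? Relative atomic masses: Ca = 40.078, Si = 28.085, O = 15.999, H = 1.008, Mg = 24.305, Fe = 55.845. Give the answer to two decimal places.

Molar mass of (Mg0.41Fe0.59)5Ca2Si8O22(OH)2: 2.05*24.305 + 2.95*55.845 + 2*40.078 + 8*28.085 + 24*15.999 + 2*1.008 = 905.396 g/mol.
Mass of Si per formula unit: 8 × 28.085 = 224.680 g.
Weight fraction Si = 224.680 / 905.396 = 0.2482.

24.82 mass %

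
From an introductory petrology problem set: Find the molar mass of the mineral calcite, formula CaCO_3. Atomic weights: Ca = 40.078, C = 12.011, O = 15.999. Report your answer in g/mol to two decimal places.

100.09 g/mol

Ca: 1 × 40.078 = 40.0780
C: 1 × 12.011 = 12.0110
O: 3 × 15.999 = 47.9970
Summing the contributions gives the formula mass.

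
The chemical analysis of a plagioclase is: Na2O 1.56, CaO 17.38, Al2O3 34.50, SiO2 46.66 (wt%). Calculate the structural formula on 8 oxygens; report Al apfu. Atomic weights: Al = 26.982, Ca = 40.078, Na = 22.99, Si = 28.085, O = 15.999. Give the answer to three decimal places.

1.865 Al apfu

1.56 wt% Na2O ÷ 61.979 g/mol = 0.02517 mol, giving 0.05034 Na and 0.02517 O.
17.38 wt% CaO ÷ 56.077 g/mol = 0.30993 mol, giving 0.30993 Ca and 0.30993 O.
34.50 wt% Al2O3 ÷ 101.961 g/mol = 0.33836 mol, giving 0.67672 Al and 1.01508 O.
46.66 wt% SiO2 ÷ 60.083 g/mol = 0.77659 mol, giving 0.77659 Si and 1.55318 O.
Oxygen sums to 2.90336; scaling by 8/2.90336 = 2.75543 puts the formula on 8 O.
Al: 0.67672 × 2.75543 = 1.865 atoms per formula unit.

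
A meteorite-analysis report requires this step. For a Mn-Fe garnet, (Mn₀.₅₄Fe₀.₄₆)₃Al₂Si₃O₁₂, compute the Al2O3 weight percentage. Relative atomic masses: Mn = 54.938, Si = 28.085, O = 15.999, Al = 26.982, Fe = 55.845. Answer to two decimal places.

20.55 wt%

Formula mass = 496.273 g/mol.
2 Al → 1.0000 mol Al2O3 per formula unit; M(Al2O3) = 101.961, so Al2O3 mass = 101.961 g.
101.961/496.273 × 100 = 20.55 wt%.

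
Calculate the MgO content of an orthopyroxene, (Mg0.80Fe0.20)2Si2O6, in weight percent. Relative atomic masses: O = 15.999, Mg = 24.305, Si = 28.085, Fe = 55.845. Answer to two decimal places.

30.22 wt%

M((Mg0.80Fe0.20)2Si2O6) = 213.390 g/mol; M(MgO) = 40.304 g/mol.
Moles MgO per formula unit = 1.60 Mg ÷ 1 = 1.6000.
MgO fraction = (1.6000 × 40.304) / 213.390 = 64.486/213.390 = 0.3022.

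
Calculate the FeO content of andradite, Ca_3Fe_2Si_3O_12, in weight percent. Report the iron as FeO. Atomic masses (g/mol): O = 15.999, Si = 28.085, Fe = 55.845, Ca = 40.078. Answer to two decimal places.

Formula mass = 508.167 g/mol.
2 Fe → 2.0000 mol FeO per formula unit; M(FeO) = 71.844, so FeO mass = 143.688 g.
143.688/508.167 × 100 = 28.28 wt%.

28.28 wt%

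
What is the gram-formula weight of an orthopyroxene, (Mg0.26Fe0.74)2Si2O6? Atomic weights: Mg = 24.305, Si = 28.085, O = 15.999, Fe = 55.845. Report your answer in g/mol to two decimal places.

247.45 g/mol

The formula mass is the sum 0.52×24.305 + 1.48×55.845 + 2×28.085 + 6×15.999.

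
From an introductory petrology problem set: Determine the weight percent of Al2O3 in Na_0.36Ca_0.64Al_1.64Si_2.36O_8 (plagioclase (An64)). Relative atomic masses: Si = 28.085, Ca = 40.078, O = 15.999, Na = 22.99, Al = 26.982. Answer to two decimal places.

Molar mass of Na_0.36Ca_0.64Al_1.64Si_2.36O_8 = 0.36×22.99 + 0.64×40.078 + 1.64×26.982 + 2.36×28.085 + 8×15.999 = 272.449 g/mol.
Each formula unit contains 1.64 Al, equivalent to 1.64/2 = 0.8200 mol Al2O3.
M(Al2O3) = 2×26.982 + 3×15.999 = 101.961 g/mol.
Mass of Al2O3 per formula unit = 0.8200 × 101.961 = 83.608 g.
Al2O3 wt% = 83.608 / 272.449 × 100 = 30.69%.

30.69 wt%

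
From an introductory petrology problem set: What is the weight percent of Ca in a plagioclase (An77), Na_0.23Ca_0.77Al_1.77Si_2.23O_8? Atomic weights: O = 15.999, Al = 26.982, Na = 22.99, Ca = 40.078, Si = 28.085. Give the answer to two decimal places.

11.24 mass %

Formula mass = 0.23·22.99 + 0.77·40.078 + 1.77·26.982 + 2.23·28.085 + 8·15.999 = 274.527 g/mol, of which 30.860 g is Ca.
So Ca makes up 30.860/274.527 = 0.1124 of the mass, i.e. 11.24%.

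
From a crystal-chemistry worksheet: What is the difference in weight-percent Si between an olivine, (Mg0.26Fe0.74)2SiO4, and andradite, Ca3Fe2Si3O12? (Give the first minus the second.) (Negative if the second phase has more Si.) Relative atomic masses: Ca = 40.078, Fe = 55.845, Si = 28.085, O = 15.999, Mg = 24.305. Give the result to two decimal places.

M((Mg0.26Fe0.74)2SiO4) = 187.370 g/mol, so wt% Si = 28.085/187.370 × 100 = 14.99%.
M(Ca3Fe2Si3O12) = 508.167 g/mol, so wt% Si = 84.255/508.167 × 100 = 16.58%.
14.99 − 16.58 = -1.59 pp.

-1.59 percentage points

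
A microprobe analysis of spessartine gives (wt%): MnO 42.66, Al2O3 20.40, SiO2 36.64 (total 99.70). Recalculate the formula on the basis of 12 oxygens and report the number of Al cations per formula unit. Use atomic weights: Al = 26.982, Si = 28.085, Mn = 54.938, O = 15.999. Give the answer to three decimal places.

1.983 Al apfu

MnO (M=70.937): mol = 0.60138; Mn = 0.60138, O = 0.60138.
Al2O3 (M=101.961): mol = 0.20008; Al = 0.40016, O = 0.60024.
SiO2 (M=60.083): mol = 0.60982; Si = 0.60982, O = 1.21964.
ΣO = 2.42126; factor = 12/ΣO = 4.95610.
Al apfu = 0.40016 × 4.95610 = 1.983.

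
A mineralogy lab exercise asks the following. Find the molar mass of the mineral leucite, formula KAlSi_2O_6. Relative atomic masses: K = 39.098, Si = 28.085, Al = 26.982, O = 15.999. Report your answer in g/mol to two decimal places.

218.24 g/mol

The formula mass is the sum 1·39.098 + 1·26.982 + 2·28.085 + 6·15.999.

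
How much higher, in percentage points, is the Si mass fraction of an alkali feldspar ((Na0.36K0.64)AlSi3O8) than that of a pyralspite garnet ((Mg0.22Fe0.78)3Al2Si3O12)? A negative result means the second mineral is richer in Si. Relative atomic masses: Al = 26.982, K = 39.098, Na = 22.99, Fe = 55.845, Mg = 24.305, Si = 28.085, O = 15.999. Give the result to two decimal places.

13.25 percentage points

First mineral: 84.255 g Si in 272.528 g formula = 30.92 wt% Si.
Second mineral: 84.255 g Si in 476.926 g formula = 17.67 wt% Si.
30.92% − 17.67% gives a difference of 13.25 percentage points.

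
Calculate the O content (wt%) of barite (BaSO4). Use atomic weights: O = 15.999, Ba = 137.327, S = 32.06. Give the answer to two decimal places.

Molar mass of BaSO4: 1*137.327 + 1*32.06 + 4*15.999 = 233.383 g/mol.
Mass of O per formula unit: 4 × 15.999 = 63.996 g.
Weight fraction O = 63.996 / 233.383 = 0.2742.

27.42 wt%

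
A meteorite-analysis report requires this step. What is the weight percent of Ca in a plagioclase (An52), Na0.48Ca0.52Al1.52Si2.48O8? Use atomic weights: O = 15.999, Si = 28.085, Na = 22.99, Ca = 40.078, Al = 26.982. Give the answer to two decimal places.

7.70 weight percent

Formula mass = 0.48*22.99 + 0.52*40.078 + 1.52*26.982 + 2.48*28.085 + 8*15.999 = 270.531 g/mol, of which 20.841 g is Ca.
So Ca makes up 20.841/270.531 = 0.0770 of the mass, i.e. 7.70%.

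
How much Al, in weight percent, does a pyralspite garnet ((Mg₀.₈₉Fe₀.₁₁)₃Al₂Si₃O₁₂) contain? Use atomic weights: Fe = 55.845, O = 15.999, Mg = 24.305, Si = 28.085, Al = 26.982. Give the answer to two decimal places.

13.05 weight percent

Molar mass of (Mg₀.₈₉Fe₀.₁₁)₃Al₂Si₃O₁₂: 2.67×24.305 + 0.33×55.845 + 2×26.982 + 3×28.085 + 12×15.999 = 413.530 g/mol.
Mass of Al per formula unit: 2 × 26.982 = 53.964 g.
Weight fraction Al = 53.964 / 413.530 = 0.1305.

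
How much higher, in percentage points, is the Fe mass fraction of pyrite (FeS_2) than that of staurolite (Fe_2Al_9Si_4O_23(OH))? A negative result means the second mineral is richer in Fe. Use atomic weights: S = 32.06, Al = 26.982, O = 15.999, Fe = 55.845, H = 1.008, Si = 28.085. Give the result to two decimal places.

33.44 percentage points

Fe in FeS_2: molar mass 119.965 g/mol; 1×55.845 = 55.845 g → 46.55 wt%.
Fe in Fe_2Al_9Si_4O_23(OH): molar mass 851.852 g/mol; 2×55.845 = 111.690 g → 13.11 wt%.
Difference = 46.55 − 13.11 = 33.44 percentage points.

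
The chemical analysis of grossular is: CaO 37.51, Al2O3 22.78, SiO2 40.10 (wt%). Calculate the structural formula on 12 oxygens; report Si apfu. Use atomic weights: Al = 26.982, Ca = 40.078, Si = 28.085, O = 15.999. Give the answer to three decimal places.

CaO (M=56.077): mol = 0.66890; Ca = 0.66890, O = 0.66890.
Al2O3 (M=101.961): mol = 0.22342; Al = 0.44684, O = 0.67026.
SiO2 (M=60.083): mol = 0.66741; Si = 0.66741, O = 1.33482.
ΣO = 2.67398; factor = 12/ΣO = 4.48769.
Si apfu = 0.66741 × 4.48769 = 2.995.

2.995 Si apfu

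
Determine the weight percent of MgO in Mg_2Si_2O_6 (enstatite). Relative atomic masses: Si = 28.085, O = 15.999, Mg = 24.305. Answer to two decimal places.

Formula mass = 200.774 g/mol.
2 Mg → 2.0000 mol MgO per formula unit; M(MgO) = 40.304, so MgO mass = 80.608 g.
80.608/200.774 × 100 = 40.15 wt%.

40.15 wt%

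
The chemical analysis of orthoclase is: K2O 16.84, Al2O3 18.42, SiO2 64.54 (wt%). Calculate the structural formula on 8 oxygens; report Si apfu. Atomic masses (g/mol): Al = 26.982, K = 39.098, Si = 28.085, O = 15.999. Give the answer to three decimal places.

2.995 Si apfu

K2O (M=94.195): mol = 0.17878; K = 0.35756, O = 0.17878.
Al2O3 (M=101.961): mol = 0.18066; Al = 0.36132, O = 0.54198.
SiO2 (M=60.083): mol = 1.07418; Si = 1.07418, O = 2.14836.
ΣO = 2.86912; factor = 8/ΣO = 2.78831.
Si apfu = 1.07418 × 2.78831 = 2.995.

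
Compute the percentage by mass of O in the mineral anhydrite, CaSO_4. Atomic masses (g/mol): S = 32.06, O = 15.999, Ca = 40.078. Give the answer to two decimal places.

Formula mass = 1×40.078 + 1×32.06 + 4×15.999 = 136.134 g/mol, of which 63.996 g is O.
So O makes up 63.996/136.134 = 0.4701 of the mass, i.e. 47.01%.

47.01 wt%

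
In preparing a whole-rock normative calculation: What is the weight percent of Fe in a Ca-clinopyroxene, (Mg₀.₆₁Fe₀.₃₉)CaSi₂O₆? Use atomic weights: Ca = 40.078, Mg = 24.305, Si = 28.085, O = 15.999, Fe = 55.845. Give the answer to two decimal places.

M((Mg₀.₆₁Fe₀.₃₉)CaSi₂O₆) = 228.848 g/mol.
Fe contributes 0.39 × 55.845 = 21.780 g per mole.
21.780/228.848 = 0.0952 → 9.52%.

9.52 weight percent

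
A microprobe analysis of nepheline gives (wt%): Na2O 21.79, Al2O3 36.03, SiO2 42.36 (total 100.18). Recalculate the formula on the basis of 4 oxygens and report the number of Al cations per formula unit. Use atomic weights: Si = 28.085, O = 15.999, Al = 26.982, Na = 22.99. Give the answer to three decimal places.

Na2O (M=61.979): mol = 0.35157; Na = 0.70314, O = 0.35157.
Al2O3 (M=101.961): mol = 0.35337; Al = 0.70674, O = 1.06011.
SiO2 (M=60.083): mol = 0.70502; Si = 0.70502, O = 1.41004.
ΣO = 2.82172; factor = 4/ΣO = 1.41758.
Al apfu = 0.70674 × 1.41758 = 1.002.

1.002 Al apfu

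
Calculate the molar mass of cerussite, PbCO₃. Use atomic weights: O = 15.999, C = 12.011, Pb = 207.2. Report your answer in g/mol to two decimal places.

267.21 g/mol

M = 1×207.2 + 1×12.011 + 3×15.999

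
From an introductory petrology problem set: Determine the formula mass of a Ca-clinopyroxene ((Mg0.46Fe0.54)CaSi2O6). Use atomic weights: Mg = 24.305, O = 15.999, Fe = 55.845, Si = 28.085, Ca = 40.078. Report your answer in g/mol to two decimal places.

233.58 g/mol

Mg: 0.46 × 24.305 = 11.1803
Fe: 0.54 × 55.845 = 30.1563
Ca: 1 × 40.078 = 40.0780
Si: 2 × 28.085 = 56.1700
O: 6 × 15.999 = 95.9940
Summing the contributions gives the formula mass.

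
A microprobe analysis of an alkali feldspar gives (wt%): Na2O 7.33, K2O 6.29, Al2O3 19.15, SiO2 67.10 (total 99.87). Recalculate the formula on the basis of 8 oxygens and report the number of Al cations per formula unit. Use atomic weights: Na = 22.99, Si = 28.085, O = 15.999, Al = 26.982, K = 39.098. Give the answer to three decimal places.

1.008 Al apfu

Na2O (M=61.979): mol = 0.11827; Na = 0.23654, O = 0.11827.
K2O (M=94.195): mol = 0.06678; K = 0.13356, O = 0.06678.
Al2O3 (M=101.961): mol = 0.18782; Al = 0.37564, O = 0.56346.
SiO2 (M=60.083): mol = 1.11679; Si = 1.11679, O = 2.23358.
ΣO = 2.98209; factor = 8/ΣO = 2.68268.
Al apfu = 0.37564 × 2.68268 = 1.008.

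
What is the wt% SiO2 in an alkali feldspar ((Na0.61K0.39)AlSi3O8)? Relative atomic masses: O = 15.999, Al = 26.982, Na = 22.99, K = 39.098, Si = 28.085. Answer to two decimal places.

Formula mass = 268.501 g/mol.
3 Si → 3.0000 mol SiO2 per formula unit; M(SiO2) = 60.083, so SiO2 mass = 180.249 g.
180.249/268.501 × 100 = 67.13 wt%.

67.13 wt%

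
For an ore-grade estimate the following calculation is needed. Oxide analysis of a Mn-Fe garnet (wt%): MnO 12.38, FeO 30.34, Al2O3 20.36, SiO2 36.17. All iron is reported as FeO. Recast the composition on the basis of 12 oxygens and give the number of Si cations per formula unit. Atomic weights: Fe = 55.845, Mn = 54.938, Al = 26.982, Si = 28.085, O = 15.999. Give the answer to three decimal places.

3.010 Si apfu

MnO (M=70.937): mol = 0.17452; Mn = 0.17452, O = 0.17452.
FeO (M=71.844): mol = 0.42230; Fe = 0.42230, O = 0.42230.
Al2O3 (M=101.961): mol = 0.19968; Al = 0.39936, O = 0.59904.
SiO2 (M=60.083): mol = 0.60200; Si = 0.60200, O = 1.20400.
ΣO = 2.39986; factor = 12/ΣO = 5.00029.
Si apfu = 0.60200 × 5.00029 = 3.010.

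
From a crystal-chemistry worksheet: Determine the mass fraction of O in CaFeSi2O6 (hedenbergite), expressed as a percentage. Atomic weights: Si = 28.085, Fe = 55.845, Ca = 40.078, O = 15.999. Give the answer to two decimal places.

38.69 mass %

Formula mass = 1*40.078 + 1*55.845 + 2*28.085 + 6*15.999 = 248.087 g/mol, of which 95.994 g is O.
So O makes up 95.994/248.087 = 0.3869 of the mass, i.e. 38.69%.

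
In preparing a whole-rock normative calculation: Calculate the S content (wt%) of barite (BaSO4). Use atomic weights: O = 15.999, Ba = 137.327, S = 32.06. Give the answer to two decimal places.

13.74 wt%

Molar mass of BaSO4: 1×137.327 + 1×32.06 + 4×15.999 = 233.383 g/mol.
Mass of S per formula unit: 1 × 32.06 = 32.060 g.
Weight fraction S = 32.060 / 233.383 = 0.1374.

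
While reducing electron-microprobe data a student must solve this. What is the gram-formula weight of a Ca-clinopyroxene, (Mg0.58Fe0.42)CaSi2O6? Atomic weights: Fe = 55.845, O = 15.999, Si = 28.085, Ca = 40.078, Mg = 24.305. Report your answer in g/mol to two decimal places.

The formula mass is the sum 0.58×24.305 + 0.42×55.845 + 1×40.078 + 2×28.085 + 6×15.999.

229.79 g/mol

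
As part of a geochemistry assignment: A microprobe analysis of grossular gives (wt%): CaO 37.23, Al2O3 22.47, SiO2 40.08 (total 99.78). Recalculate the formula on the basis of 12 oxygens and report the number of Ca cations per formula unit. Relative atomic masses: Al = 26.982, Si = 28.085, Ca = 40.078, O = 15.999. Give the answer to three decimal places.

2.996 Ca apfu

CaO (M=56.077): mol = 0.66391; Ca = 0.66391, O = 0.66391.
Al2O3 (M=101.961): mol = 0.22038; Al = 0.44076, O = 0.66114.
SiO2 (M=60.083): mol = 0.66708; Si = 0.66708, O = 1.33416.
ΣO = 2.65921; factor = 12/ΣO = 4.51262.
Ca apfu = 0.66391 × 4.51262 = 2.996.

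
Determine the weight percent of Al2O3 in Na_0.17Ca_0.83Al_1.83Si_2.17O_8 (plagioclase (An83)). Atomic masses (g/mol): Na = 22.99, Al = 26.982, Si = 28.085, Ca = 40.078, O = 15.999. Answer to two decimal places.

33.87 wt%

Molar mass of Na_0.17Ca_0.83Al_1.83Si_2.17O_8 = 0.17×22.99 + 0.83×40.078 + 1.83×26.982 + 2.17×28.085 + 8×15.999 = 275.487 g/mol.
Each formula unit contains 1.83 Al, equivalent to 1.83/2 = 0.9150 mol Al2O3.
M(Al2O3) = 2×26.982 + 3×15.999 = 101.961 g/mol.
Mass of Al2O3 per formula unit = 0.9150 × 101.961 = 93.294 g.
Al2O3 wt% = 93.294 / 275.487 × 100 = 33.87%.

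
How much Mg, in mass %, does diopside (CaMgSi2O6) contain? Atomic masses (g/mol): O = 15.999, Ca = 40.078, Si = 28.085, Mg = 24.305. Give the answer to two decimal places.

11.22 mass %

M(CaMgSi2O6) = 216.547 g/mol.
Mg contributes 1 × 24.305 = 24.305 g per mole.
24.305/216.547 = 0.1122 → 11.22%.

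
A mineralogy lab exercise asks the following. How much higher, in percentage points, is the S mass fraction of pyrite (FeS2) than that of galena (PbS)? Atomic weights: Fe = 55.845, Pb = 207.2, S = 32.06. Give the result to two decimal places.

First mineral: 64.120 g S in 119.965 g formula = 53.45 wt% S.
Second mineral: 32.060 g S in 239.260 g formula = 13.40 wt% S.
53.45% − 13.40% gives a difference of 40.05 percentage points.

40.05 percentage points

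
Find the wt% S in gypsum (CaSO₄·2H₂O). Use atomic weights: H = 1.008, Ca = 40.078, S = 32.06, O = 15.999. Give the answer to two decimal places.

18.62 weight percent

Formula mass = 1·40.078 + 1·32.06 + 6·15.999 + 4·1.008 = 172.164 g/mol, of which 32.060 g is S.
So S makes up 32.060/172.164 = 0.1862 of the mass, i.e. 18.62%.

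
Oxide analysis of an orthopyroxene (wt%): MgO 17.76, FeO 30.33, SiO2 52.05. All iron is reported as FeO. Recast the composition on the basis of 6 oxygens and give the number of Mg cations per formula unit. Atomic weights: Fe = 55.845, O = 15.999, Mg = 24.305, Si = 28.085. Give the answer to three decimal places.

1.019 Mg apfu

MgO: 17.76/40.304 = 0.44065 mol → 0.44065 mol Mg, 0.44065 mol O.
FeO: 30.33/71.844 = 0.42216 mol → 0.42216 mol Fe, 0.42216 mol O.
SiO2: 52.05/60.083 = 0.86630 mol → 0.86630 mol Si, 1.73260 mol O.
Total oxygen = 2.59541 mol. Normalization factor = 6/2.59541 = 2.31177.
Mg per 6 O = 0.44065 × 2.31177 = 1.019.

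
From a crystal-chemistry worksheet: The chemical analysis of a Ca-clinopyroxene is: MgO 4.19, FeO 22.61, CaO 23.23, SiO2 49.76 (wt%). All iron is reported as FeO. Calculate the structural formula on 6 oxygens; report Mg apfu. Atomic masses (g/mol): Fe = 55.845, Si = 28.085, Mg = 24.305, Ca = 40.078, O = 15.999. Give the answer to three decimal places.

4.19 wt% MgO ÷ 40.304 g/mol = 0.10396 mol, giving 0.10396 Mg and 0.10396 O.
22.61 wt% FeO ÷ 71.844 g/mol = 0.31471 mol, giving 0.31471 Fe and 0.31471 O.
23.23 wt% CaO ÷ 56.077 g/mol = 0.41425 mol, giving 0.41425 Ca and 0.41425 O.
49.76 wt% SiO2 ÷ 60.083 g/mol = 0.82819 mol, giving 0.82819 Si and 1.65638 O.
Oxygen sums to 2.48930; scaling by 6/2.48930 = 2.41032 puts the formula on 6 O.
Mg: 0.10396 × 2.41032 = 0.251 atoms per formula unit.

0.251 Mg apfu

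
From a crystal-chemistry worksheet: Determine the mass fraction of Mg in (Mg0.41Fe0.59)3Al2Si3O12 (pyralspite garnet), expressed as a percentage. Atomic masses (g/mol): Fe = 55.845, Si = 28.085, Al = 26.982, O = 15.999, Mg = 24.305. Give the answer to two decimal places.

M((Mg0.41Fe0.59)3Al2Si3O12) = 458.948 g/mol.
Mg contributes 1.23 × 24.305 = 29.895 g per mole.
29.895/458.948 = 0.0651 → 6.51%.

6.51 wt%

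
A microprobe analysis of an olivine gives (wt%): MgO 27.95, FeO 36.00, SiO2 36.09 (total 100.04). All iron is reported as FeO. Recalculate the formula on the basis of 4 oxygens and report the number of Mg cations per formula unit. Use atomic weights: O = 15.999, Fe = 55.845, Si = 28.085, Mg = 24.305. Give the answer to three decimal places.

MgO (M=40.304): mol = 0.69348; Mg = 0.69348, O = 0.69348.
FeO (M=71.844): mol = 0.50109; Fe = 0.50109, O = 0.50109.
SiO2 (M=60.083): mol = 0.60067; Si = 0.60067, O = 1.20134.
ΣO = 2.39591; factor = 4/ΣO = 1.66951.
Mg apfu = 0.69348 × 1.66951 = 1.158.

1.158 Mg apfu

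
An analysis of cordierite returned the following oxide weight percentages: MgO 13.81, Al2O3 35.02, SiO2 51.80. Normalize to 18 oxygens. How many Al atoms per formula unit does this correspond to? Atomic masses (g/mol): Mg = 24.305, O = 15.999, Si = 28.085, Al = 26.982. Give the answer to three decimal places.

3.992 Al apfu

13.81 wt% MgO ÷ 40.304 g/mol = 0.34265 mol, giving 0.34265 Mg and 0.34265 O.
35.02 wt% Al2O3 ÷ 101.961 g/mol = 0.34346 mol, giving 0.68692 Al and 1.03038 O.
51.80 wt% SiO2 ÷ 60.083 g/mol = 0.86214 mol, giving 0.86214 Si and 1.72428 O.
Oxygen sums to 3.09731; scaling by 18/3.09731 = 5.81149 puts the formula on 18 O.
Al: 0.68692 × 5.81149 = 3.992 atoms per formula unit.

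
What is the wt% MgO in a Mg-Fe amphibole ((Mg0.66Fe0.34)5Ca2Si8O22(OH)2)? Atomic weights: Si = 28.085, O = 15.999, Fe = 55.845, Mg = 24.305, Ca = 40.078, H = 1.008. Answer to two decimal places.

15.36 wt%

Formula mass = 865.971 g/mol.
3.30 Mg → 3.3000 mol MgO per formula unit; M(MgO) = 40.304, so MgO mass = 133.003 g.
133.003/865.971 × 100 = 15.36 wt%.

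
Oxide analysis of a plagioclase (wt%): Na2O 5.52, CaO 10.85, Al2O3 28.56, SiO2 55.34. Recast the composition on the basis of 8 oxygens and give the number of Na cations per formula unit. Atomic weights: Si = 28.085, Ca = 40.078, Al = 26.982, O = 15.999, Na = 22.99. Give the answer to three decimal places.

Na2O: 5.52/61.979 = 0.08906 mol → 0.17812 mol Na, 0.08906 mol O.
CaO: 10.85/56.077 = 0.19348 mol → 0.19348 mol Ca, 0.19348 mol O.
Al2O3: 28.56/101.961 = 0.28011 mol → 0.56022 mol Al, 0.84033 mol O.
SiO2: 55.34/60.083 = 0.92106 mol → 0.92106 mol Si, 1.84212 mol O.
Total oxygen = 2.96499 mol. Normalization factor = 8/2.96499 = 2.69815.
Na per 8 O = 0.17812 × 2.69815 = 0.481.

0.481 Na apfu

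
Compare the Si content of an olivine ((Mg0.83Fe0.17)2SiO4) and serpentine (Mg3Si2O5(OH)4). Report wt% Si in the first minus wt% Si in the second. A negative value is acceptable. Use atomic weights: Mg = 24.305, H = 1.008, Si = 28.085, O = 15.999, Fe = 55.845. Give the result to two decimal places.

M((Mg0.83Fe0.17)2SiO4) = 151.415 g/mol, so wt% Si = 28.085/151.415 × 100 = 18.55%.
M(Mg3Si2O5(OH)4) = 277.108 g/mol, so wt% Si = 56.170/277.108 × 100 = 20.27%.
18.55 − 20.27 = -1.72 pp.

-1.72 percentage points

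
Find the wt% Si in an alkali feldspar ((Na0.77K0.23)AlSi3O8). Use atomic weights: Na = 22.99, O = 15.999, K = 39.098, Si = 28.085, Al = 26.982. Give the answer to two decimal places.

Molar mass of (Na0.77K0.23)AlSi3O8: 0.77×22.99 + 0.23×39.098 + 1×26.982 + 3×28.085 + 8×15.999 = 265.924 g/mol.
Mass of Si per formula unit: 3 × 28.085 = 84.255 g.
Weight fraction Si = 84.255 / 265.924 = 0.3168.

31.68 wt%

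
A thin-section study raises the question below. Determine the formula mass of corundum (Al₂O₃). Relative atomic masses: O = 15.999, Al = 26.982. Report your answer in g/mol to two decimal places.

M = 2×26.982 + 3×15.999

101.96 g/mol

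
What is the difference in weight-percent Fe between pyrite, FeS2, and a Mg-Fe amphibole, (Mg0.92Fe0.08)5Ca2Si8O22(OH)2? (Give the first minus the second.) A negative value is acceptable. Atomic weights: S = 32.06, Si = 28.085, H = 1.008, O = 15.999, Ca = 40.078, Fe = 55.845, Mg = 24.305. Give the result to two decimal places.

43.84 percentage points

M(FeS2) = 119.965 g/mol, so wt% Fe = 55.845/119.965 × 100 = 46.55%.
M((Mg0.92Fe0.08)5Ca2Si8O22(OH)2) = 824.969 g/mol, so wt% Fe = 22.338/824.969 × 100 = 2.71%.
46.55 − 2.71 = 43.84 pp.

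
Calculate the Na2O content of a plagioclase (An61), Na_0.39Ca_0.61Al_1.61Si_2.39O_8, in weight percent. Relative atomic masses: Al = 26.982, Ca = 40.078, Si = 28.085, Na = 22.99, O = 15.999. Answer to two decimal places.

4.44 wt%

M(Na_0.39Ca_0.61Al_1.61Si_2.39O_8) = 271.970 g/mol; M(Na2O) = 61.979 g/mol.
Moles Na2O per formula unit = 0.39 Na ÷ 2 = 0.1950.
Na2O fraction = (0.1950 × 61.979) / 271.970 = 12.086/271.970 = 0.0444.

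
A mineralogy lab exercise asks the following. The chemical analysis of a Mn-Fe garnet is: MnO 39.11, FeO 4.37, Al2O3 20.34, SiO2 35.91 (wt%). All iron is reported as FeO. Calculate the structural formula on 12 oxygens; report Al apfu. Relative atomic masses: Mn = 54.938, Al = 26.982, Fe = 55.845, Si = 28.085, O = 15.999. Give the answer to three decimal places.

MnO: 39.11/70.937 = 0.55133 mol → 0.55133 mol Mn, 0.55133 mol O.
FeO: 4.37/71.844 = 0.06083 mol → 0.06083 mol Fe, 0.06083 mol O.
Al2O3: 20.34/101.961 = 0.19949 mol → 0.39898 mol Al, 0.59847 mol O.
SiO2: 35.91/60.083 = 0.59767 mol → 0.59767 mol Si, 1.19534 mol O.
Total oxygen = 2.40597 mol. Normalization factor = 12/2.40597 = 4.98759.
Al per 12 O = 0.39898 × 4.98759 = 1.990.

1.990 Al apfu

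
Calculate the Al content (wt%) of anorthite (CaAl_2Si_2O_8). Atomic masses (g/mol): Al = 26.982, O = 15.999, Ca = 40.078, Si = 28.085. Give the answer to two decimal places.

19.40 wt%

Formula mass = 1·40.078 + 2·26.982 + 2·28.085 + 8·15.999 = 278.204 g/mol, of which 53.964 g is Al.
So Al makes up 53.964/278.204 = 0.1940 of the mass, i.e. 19.40%.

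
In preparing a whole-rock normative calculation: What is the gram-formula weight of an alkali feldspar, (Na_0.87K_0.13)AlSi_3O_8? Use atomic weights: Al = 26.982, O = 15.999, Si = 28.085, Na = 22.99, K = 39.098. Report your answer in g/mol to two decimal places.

The formula mass is the sum 0.87·22.99 + 0.13·39.098 + 1·26.982 + 3·28.085 + 8·15.999.

264.31 g/mol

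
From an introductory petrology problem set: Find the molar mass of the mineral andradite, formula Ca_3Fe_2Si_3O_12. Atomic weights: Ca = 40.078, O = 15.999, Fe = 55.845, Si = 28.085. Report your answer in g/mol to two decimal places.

508.17 g/mol

Ca: 3 × 40.078 = 120.2340
Fe: 2 × 55.845 = 111.6900
Si: 3 × 28.085 = 84.2550
O: 12 × 15.999 = 191.9880
Summing the contributions gives the formula mass.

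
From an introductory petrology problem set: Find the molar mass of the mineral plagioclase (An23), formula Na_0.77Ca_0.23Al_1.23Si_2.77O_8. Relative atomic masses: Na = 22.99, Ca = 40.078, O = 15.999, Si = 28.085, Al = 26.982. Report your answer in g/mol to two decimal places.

The formula mass is the sum 0.77(22.99) + 0.23(40.078) + 1.23(26.982) + 2.77(28.085) + 8(15.999).

265.90 g/mol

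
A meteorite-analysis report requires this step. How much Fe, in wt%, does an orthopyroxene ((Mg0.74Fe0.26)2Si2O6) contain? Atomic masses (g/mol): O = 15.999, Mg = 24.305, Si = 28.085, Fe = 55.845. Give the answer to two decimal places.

M((Mg0.74Fe0.26)2Si2O6) = 217.175 g/mol.
Fe contributes 0.52 × 55.845 = 29.039 g per mole.
29.039/217.175 = 0.1337 → 13.37%.

13.37 wt%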